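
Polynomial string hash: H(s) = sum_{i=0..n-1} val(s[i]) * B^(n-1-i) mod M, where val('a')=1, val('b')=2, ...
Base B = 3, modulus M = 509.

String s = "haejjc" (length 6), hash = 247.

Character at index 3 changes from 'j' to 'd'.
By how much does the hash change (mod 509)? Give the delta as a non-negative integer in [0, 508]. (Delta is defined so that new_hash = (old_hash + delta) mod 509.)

Delta formula: (val(new) - val(old)) * B^(n-1-k) mod M
  val('d') - val('j') = 4 - 10 = -6
  B^(n-1-k) = 3^2 mod 509 = 9
  Delta = -6 * 9 mod 509 = 455

Answer: 455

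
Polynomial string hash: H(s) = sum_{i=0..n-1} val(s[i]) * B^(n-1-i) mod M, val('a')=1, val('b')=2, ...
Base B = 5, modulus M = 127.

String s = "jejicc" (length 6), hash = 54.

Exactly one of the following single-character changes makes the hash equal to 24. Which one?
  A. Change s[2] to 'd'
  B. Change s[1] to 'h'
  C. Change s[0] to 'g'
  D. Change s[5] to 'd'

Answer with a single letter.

Option A: s[2]='j'->'d', delta=(4-10)*5^3 mod 127 = 12, hash=54+12 mod 127 = 66
Option B: s[1]='e'->'h', delta=(8-5)*5^4 mod 127 = 97, hash=54+97 mod 127 = 24 <-- target
Option C: s[0]='j'->'g', delta=(7-10)*5^5 mod 127 = 23, hash=54+23 mod 127 = 77
Option D: s[5]='c'->'d', delta=(4-3)*5^0 mod 127 = 1, hash=54+1 mod 127 = 55

Answer: B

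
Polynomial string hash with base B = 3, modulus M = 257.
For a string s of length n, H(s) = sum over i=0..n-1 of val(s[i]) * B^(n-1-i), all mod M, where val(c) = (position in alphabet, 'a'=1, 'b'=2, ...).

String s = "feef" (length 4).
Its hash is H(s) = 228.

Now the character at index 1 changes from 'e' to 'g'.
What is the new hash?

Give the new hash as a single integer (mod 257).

val('e') = 5, val('g') = 7
Position k = 1, exponent = n-1-k = 2
B^2 mod M = 3^2 mod 257 = 9
Delta = (7 - 5) * 9 mod 257 = 18
New hash = (228 + 18) mod 257 = 246

Answer: 246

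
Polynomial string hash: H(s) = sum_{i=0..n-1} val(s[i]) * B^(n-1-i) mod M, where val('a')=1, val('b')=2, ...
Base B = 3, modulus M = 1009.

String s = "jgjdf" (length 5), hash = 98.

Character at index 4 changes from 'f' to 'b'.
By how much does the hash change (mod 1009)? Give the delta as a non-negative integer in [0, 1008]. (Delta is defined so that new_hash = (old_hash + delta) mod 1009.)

Answer: 1005

Derivation:
Delta formula: (val(new) - val(old)) * B^(n-1-k) mod M
  val('b') - val('f') = 2 - 6 = -4
  B^(n-1-k) = 3^0 mod 1009 = 1
  Delta = -4 * 1 mod 1009 = 1005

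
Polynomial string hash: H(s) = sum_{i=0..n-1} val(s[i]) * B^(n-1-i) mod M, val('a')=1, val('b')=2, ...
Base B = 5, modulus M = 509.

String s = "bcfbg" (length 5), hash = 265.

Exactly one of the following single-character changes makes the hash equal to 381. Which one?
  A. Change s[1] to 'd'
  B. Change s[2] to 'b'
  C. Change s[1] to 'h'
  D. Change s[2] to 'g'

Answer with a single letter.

Option A: s[1]='c'->'d', delta=(4-3)*5^3 mod 509 = 125, hash=265+125 mod 509 = 390
Option B: s[2]='f'->'b', delta=(2-6)*5^2 mod 509 = 409, hash=265+409 mod 509 = 165
Option C: s[1]='c'->'h', delta=(8-3)*5^3 mod 509 = 116, hash=265+116 mod 509 = 381 <-- target
Option D: s[2]='f'->'g', delta=(7-6)*5^2 mod 509 = 25, hash=265+25 mod 509 = 290

Answer: C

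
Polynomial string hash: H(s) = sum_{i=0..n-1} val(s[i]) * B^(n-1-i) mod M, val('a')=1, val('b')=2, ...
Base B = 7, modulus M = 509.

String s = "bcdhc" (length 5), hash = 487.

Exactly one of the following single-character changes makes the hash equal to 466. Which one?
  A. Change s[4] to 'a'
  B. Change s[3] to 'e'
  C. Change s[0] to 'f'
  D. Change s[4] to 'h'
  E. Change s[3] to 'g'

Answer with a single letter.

Option A: s[4]='c'->'a', delta=(1-3)*7^0 mod 509 = 507, hash=487+507 mod 509 = 485
Option B: s[3]='h'->'e', delta=(5-8)*7^1 mod 509 = 488, hash=487+488 mod 509 = 466 <-- target
Option C: s[0]='b'->'f', delta=(6-2)*7^4 mod 509 = 442, hash=487+442 mod 509 = 420
Option D: s[4]='c'->'h', delta=(8-3)*7^0 mod 509 = 5, hash=487+5 mod 509 = 492
Option E: s[3]='h'->'g', delta=(7-8)*7^1 mod 509 = 502, hash=487+502 mod 509 = 480

Answer: B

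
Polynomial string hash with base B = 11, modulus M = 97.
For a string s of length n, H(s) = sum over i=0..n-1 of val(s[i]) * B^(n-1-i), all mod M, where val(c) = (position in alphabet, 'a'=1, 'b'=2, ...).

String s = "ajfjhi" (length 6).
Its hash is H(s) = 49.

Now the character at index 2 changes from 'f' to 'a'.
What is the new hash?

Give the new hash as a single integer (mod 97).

val('f') = 6, val('a') = 1
Position k = 2, exponent = n-1-k = 3
B^3 mod M = 11^3 mod 97 = 70
Delta = (1 - 6) * 70 mod 97 = 38
New hash = (49 + 38) mod 97 = 87

Answer: 87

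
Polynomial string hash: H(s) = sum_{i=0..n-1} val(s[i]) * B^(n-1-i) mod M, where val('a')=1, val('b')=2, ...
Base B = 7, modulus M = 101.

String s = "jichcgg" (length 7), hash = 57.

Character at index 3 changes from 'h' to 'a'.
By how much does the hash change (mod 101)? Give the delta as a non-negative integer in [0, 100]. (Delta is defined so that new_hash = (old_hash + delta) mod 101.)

Delta formula: (val(new) - val(old)) * B^(n-1-k) mod M
  val('a') - val('h') = 1 - 8 = -7
  B^(n-1-k) = 7^3 mod 101 = 40
  Delta = -7 * 40 mod 101 = 23

Answer: 23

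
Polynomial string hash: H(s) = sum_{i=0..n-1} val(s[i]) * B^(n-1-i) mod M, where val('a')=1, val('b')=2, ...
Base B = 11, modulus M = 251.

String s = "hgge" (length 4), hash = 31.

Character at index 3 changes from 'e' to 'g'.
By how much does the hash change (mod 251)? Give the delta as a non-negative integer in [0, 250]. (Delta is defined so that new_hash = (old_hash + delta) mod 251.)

Answer: 2

Derivation:
Delta formula: (val(new) - val(old)) * B^(n-1-k) mod M
  val('g') - val('e') = 7 - 5 = 2
  B^(n-1-k) = 11^0 mod 251 = 1
  Delta = 2 * 1 mod 251 = 2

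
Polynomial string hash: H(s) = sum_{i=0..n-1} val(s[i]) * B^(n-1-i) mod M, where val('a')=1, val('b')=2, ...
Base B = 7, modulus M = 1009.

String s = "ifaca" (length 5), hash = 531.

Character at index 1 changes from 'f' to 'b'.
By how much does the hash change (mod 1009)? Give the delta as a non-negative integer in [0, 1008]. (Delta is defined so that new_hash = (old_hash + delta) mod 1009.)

Delta formula: (val(new) - val(old)) * B^(n-1-k) mod M
  val('b') - val('f') = 2 - 6 = -4
  B^(n-1-k) = 7^3 mod 1009 = 343
  Delta = -4 * 343 mod 1009 = 646

Answer: 646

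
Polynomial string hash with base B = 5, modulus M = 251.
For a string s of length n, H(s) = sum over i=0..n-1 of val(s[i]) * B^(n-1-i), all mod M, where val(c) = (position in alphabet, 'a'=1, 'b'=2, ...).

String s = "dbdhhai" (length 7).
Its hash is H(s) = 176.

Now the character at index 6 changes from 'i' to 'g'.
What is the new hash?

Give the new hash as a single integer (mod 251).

val('i') = 9, val('g') = 7
Position k = 6, exponent = n-1-k = 0
B^0 mod M = 5^0 mod 251 = 1
Delta = (7 - 9) * 1 mod 251 = 249
New hash = (176 + 249) mod 251 = 174

Answer: 174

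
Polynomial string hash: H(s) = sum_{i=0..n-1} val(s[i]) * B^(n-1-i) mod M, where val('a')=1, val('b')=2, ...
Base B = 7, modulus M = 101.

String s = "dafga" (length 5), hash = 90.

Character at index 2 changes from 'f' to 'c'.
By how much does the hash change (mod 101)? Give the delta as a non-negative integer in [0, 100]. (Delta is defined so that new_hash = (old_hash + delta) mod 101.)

Delta formula: (val(new) - val(old)) * B^(n-1-k) mod M
  val('c') - val('f') = 3 - 6 = -3
  B^(n-1-k) = 7^2 mod 101 = 49
  Delta = -3 * 49 mod 101 = 55

Answer: 55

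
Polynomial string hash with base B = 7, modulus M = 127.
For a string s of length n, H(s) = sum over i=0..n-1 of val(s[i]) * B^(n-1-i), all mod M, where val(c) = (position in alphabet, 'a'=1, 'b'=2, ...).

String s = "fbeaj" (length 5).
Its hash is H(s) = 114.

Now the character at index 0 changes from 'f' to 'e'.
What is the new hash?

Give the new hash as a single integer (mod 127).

val('f') = 6, val('e') = 5
Position k = 0, exponent = n-1-k = 4
B^4 mod M = 7^4 mod 127 = 115
Delta = (5 - 6) * 115 mod 127 = 12
New hash = (114 + 12) mod 127 = 126

Answer: 126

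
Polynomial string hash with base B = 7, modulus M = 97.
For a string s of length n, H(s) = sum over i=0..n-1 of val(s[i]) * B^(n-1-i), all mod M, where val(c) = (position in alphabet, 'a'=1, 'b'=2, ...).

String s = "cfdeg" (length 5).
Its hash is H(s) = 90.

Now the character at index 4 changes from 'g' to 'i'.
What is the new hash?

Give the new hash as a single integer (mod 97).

val('g') = 7, val('i') = 9
Position k = 4, exponent = n-1-k = 0
B^0 mod M = 7^0 mod 97 = 1
Delta = (9 - 7) * 1 mod 97 = 2
New hash = (90 + 2) mod 97 = 92

Answer: 92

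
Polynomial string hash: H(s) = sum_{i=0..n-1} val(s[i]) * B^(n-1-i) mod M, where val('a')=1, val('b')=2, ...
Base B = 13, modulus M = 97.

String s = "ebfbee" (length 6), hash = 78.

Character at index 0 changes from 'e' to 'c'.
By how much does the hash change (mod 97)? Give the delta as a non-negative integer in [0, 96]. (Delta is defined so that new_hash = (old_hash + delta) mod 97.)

Delta formula: (val(new) - val(old)) * B^(n-1-k) mod M
  val('c') - val('e') = 3 - 5 = -2
  B^(n-1-k) = 13^5 mod 97 = 74
  Delta = -2 * 74 mod 97 = 46

Answer: 46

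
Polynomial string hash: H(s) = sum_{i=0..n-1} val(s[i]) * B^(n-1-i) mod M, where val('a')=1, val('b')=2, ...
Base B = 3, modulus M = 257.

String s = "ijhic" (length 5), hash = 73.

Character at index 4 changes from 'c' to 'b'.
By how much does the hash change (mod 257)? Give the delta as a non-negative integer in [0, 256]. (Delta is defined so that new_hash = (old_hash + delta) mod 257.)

Answer: 256

Derivation:
Delta formula: (val(new) - val(old)) * B^(n-1-k) mod M
  val('b') - val('c') = 2 - 3 = -1
  B^(n-1-k) = 3^0 mod 257 = 1
  Delta = -1 * 1 mod 257 = 256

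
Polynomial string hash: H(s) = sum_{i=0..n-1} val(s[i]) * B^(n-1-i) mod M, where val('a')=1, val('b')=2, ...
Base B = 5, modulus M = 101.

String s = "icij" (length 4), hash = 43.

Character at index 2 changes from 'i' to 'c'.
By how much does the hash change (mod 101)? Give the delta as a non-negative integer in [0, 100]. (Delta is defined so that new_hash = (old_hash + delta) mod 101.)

Delta formula: (val(new) - val(old)) * B^(n-1-k) mod M
  val('c') - val('i') = 3 - 9 = -6
  B^(n-1-k) = 5^1 mod 101 = 5
  Delta = -6 * 5 mod 101 = 71

Answer: 71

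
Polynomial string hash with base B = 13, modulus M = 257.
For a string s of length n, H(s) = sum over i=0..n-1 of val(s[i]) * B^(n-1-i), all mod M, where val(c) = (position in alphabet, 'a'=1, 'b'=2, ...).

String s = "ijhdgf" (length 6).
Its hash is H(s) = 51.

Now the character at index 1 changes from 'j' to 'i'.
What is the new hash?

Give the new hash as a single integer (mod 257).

val('j') = 10, val('i') = 9
Position k = 1, exponent = n-1-k = 4
B^4 mod M = 13^4 mod 257 = 34
Delta = (9 - 10) * 34 mod 257 = 223
New hash = (51 + 223) mod 257 = 17

Answer: 17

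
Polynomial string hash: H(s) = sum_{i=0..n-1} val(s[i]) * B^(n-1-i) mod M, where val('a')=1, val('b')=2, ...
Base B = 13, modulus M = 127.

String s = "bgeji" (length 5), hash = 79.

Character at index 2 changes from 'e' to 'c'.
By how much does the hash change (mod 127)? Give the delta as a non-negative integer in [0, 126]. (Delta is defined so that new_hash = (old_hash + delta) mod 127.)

Delta formula: (val(new) - val(old)) * B^(n-1-k) mod M
  val('c') - val('e') = 3 - 5 = -2
  B^(n-1-k) = 13^2 mod 127 = 42
  Delta = -2 * 42 mod 127 = 43

Answer: 43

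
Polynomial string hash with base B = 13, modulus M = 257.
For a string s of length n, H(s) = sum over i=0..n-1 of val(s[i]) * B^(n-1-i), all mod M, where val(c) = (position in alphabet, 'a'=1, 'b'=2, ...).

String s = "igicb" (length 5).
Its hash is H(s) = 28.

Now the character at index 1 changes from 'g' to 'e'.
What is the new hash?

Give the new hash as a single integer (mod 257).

Answer: 3

Derivation:
val('g') = 7, val('e') = 5
Position k = 1, exponent = n-1-k = 3
B^3 mod M = 13^3 mod 257 = 141
Delta = (5 - 7) * 141 mod 257 = 232
New hash = (28 + 232) mod 257 = 3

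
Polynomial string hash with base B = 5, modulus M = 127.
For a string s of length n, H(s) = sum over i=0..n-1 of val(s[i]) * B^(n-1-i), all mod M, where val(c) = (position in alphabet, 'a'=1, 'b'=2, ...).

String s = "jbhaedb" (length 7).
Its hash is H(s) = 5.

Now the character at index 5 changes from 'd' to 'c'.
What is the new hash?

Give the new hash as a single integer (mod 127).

val('d') = 4, val('c') = 3
Position k = 5, exponent = n-1-k = 1
B^1 mod M = 5^1 mod 127 = 5
Delta = (3 - 4) * 5 mod 127 = 122
New hash = (5 + 122) mod 127 = 0

Answer: 0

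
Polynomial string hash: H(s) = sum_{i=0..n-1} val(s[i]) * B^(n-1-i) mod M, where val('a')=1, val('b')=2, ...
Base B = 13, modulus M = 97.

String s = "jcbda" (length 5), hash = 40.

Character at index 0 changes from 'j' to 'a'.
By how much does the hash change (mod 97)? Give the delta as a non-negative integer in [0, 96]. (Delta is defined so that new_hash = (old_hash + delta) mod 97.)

Answer: 1

Derivation:
Delta formula: (val(new) - val(old)) * B^(n-1-k) mod M
  val('a') - val('j') = 1 - 10 = -9
  B^(n-1-k) = 13^4 mod 97 = 43
  Delta = -9 * 43 mod 97 = 1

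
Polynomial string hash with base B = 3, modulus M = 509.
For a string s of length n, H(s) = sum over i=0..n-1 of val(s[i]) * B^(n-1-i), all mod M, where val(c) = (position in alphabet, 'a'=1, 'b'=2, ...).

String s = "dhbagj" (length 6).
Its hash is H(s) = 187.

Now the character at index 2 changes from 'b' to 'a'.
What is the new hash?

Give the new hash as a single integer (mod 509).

val('b') = 2, val('a') = 1
Position k = 2, exponent = n-1-k = 3
B^3 mod M = 3^3 mod 509 = 27
Delta = (1 - 2) * 27 mod 509 = 482
New hash = (187 + 482) mod 509 = 160

Answer: 160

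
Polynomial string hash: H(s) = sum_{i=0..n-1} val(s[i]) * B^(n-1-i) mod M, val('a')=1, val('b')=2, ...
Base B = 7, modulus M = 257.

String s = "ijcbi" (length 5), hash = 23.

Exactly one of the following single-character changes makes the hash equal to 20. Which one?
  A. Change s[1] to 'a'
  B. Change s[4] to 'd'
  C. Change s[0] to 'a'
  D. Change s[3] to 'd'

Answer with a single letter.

Answer: A

Derivation:
Option A: s[1]='j'->'a', delta=(1-10)*7^3 mod 257 = 254, hash=23+254 mod 257 = 20 <-- target
Option B: s[4]='i'->'d', delta=(4-9)*7^0 mod 257 = 252, hash=23+252 mod 257 = 18
Option C: s[0]='i'->'a', delta=(1-9)*7^4 mod 257 = 67, hash=23+67 mod 257 = 90
Option D: s[3]='b'->'d', delta=(4-2)*7^1 mod 257 = 14, hash=23+14 mod 257 = 37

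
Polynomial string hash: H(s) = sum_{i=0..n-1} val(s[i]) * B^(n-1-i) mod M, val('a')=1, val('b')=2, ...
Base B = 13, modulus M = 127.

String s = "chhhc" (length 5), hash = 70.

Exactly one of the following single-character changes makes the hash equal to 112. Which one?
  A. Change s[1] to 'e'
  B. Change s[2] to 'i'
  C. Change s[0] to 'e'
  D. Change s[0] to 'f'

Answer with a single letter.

Option A: s[1]='h'->'e', delta=(5-8)*13^3 mod 127 = 13, hash=70+13 mod 127 = 83
Option B: s[2]='h'->'i', delta=(9-8)*13^2 mod 127 = 42, hash=70+42 mod 127 = 112 <-- target
Option C: s[0]='c'->'e', delta=(5-3)*13^4 mod 127 = 99, hash=70+99 mod 127 = 42
Option D: s[0]='c'->'f', delta=(6-3)*13^4 mod 127 = 85, hash=70+85 mod 127 = 28

Answer: B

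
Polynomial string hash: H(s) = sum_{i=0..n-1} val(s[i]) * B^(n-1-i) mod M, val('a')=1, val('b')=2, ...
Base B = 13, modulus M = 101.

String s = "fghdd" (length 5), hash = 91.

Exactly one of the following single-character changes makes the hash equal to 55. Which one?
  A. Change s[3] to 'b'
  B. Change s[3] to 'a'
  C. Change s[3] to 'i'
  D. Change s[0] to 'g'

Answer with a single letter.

Option A: s[3]='d'->'b', delta=(2-4)*13^1 mod 101 = 75, hash=91+75 mod 101 = 65
Option B: s[3]='d'->'a', delta=(1-4)*13^1 mod 101 = 62, hash=91+62 mod 101 = 52
Option C: s[3]='d'->'i', delta=(9-4)*13^1 mod 101 = 65, hash=91+65 mod 101 = 55 <-- target
Option D: s[0]='f'->'g', delta=(7-6)*13^4 mod 101 = 79, hash=91+79 mod 101 = 69

Answer: C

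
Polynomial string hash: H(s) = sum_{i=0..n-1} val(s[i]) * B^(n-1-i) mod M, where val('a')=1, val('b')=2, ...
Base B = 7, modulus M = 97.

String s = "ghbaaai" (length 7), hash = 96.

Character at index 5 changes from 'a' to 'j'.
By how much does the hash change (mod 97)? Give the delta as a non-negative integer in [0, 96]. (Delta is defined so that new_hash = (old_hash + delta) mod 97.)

Delta formula: (val(new) - val(old)) * B^(n-1-k) mod M
  val('j') - val('a') = 10 - 1 = 9
  B^(n-1-k) = 7^1 mod 97 = 7
  Delta = 9 * 7 mod 97 = 63

Answer: 63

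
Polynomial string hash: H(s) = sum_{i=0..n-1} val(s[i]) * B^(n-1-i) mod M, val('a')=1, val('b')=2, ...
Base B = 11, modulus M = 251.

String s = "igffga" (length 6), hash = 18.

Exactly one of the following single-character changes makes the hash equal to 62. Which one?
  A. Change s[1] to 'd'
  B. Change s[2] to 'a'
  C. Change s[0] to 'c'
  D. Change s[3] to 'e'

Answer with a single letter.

Option A: s[1]='g'->'d', delta=(4-7)*11^4 mod 251 = 2, hash=18+2 mod 251 = 20
Option B: s[2]='f'->'a', delta=(1-6)*11^3 mod 251 = 122, hash=18+122 mod 251 = 140
Option C: s[0]='i'->'c', delta=(3-9)*11^5 mod 251 = 44, hash=18+44 mod 251 = 62 <-- target
Option D: s[3]='f'->'e', delta=(5-6)*11^2 mod 251 = 130, hash=18+130 mod 251 = 148

Answer: C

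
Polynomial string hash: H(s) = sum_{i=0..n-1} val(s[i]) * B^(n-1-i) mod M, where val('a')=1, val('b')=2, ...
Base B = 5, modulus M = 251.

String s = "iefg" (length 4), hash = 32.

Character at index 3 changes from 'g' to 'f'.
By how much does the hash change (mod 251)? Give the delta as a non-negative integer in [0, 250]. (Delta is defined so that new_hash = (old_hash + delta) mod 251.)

Answer: 250

Derivation:
Delta formula: (val(new) - val(old)) * B^(n-1-k) mod M
  val('f') - val('g') = 6 - 7 = -1
  B^(n-1-k) = 5^0 mod 251 = 1
  Delta = -1 * 1 mod 251 = 250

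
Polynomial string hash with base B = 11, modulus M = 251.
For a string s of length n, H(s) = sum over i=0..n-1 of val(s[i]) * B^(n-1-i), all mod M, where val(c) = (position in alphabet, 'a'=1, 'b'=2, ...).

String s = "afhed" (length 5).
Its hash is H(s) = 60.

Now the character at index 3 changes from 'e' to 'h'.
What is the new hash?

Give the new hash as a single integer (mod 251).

val('e') = 5, val('h') = 8
Position k = 3, exponent = n-1-k = 1
B^1 mod M = 11^1 mod 251 = 11
Delta = (8 - 5) * 11 mod 251 = 33
New hash = (60 + 33) mod 251 = 93

Answer: 93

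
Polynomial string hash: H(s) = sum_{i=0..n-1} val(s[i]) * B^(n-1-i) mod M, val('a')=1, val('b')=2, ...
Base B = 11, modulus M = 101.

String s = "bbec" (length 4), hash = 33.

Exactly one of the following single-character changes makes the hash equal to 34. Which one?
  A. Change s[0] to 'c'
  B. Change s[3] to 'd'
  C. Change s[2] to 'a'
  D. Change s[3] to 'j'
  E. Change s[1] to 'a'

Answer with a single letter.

Answer: B

Derivation:
Option A: s[0]='b'->'c', delta=(3-2)*11^3 mod 101 = 18, hash=33+18 mod 101 = 51
Option B: s[3]='c'->'d', delta=(4-3)*11^0 mod 101 = 1, hash=33+1 mod 101 = 34 <-- target
Option C: s[2]='e'->'a', delta=(1-5)*11^1 mod 101 = 57, hash=33+57 mod 101 = 90
Option D: s[3]='c'->'j', delta=(10-3)*11^0 mod 101 = 7, hash=33+7 mod 101 = 40
Option E: s[1]='b'->'a', delta=(1-2)*11^2 mod 101 = 81, hash=33+81 mod 101 = 13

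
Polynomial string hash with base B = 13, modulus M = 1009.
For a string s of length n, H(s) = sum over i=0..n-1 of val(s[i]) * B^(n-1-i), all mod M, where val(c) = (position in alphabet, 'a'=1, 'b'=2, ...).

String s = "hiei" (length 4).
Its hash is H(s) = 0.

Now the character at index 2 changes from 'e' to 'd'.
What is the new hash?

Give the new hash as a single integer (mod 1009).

val('e') = 5, val('d') = 4
Position k = 2, exponent = n-1-k = 1
B^1 mod M = 13^1 mod 1009 = 13
Delta = (4 - 5) * 13 mod 1009 = 996
New hash = (0 + 996) mod 1009 = 996

Answer: 996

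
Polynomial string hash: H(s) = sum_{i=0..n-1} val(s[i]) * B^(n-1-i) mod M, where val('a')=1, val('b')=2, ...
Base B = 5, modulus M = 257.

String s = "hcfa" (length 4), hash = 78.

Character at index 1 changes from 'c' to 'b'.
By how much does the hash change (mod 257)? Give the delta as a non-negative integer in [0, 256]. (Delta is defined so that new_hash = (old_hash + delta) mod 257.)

Delta formula: (val(new) - val(old)) * B^(n-1-k) mod M
  val('b') - val('c') = 2 - 3 = -1
  B^(n-1-k) = 5^2 mod 257 = 25
  Delta = -1 * 25 mod 257 = 232

Answer: 232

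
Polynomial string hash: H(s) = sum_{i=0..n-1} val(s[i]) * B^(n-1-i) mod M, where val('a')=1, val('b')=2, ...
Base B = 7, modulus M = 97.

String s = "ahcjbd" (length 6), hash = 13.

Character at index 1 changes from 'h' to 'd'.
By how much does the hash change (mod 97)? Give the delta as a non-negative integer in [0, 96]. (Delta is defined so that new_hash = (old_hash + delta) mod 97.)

Delta formula: (val(new) - val(old)) * B^(n-1-k) mod M
  val('d') - val('h') = 4 - 8 = -4
  B^(n-1-k) = 7^4 mod 97 = 73
  Delta = -4 * 73 mod 97 = 96

Answer: 96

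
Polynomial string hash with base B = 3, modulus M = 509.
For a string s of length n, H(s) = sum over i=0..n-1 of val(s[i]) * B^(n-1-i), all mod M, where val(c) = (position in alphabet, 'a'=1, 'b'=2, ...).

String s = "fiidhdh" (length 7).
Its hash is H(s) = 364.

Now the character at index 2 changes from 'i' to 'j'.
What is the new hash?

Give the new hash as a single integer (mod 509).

Answer: 445

Derivation:
val('i') = 9, val('j') = 10
Position k = 2, exponent = n-1-k = 4
B^4 mod M = 3^4 mod 509 = 81
Delta = (10 - 9) * 81 mod 509 = 81
New hash = (364 + 81) mod 509 = 445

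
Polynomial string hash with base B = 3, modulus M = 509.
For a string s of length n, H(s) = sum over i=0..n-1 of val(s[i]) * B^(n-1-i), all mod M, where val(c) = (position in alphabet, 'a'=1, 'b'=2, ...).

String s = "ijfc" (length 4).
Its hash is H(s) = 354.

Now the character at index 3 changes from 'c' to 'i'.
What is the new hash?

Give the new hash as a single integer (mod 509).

Answer: 360

Derivation:
val('c') = 3, val('i') = 9
Position k = 3, exponent = n-1-k = 0
B^0 mod M = 3^0 mod 509 = 1
Delta = (9 - 3) * 1 mod 509 = 6
New hash = (354 + 6) mod 509 = 360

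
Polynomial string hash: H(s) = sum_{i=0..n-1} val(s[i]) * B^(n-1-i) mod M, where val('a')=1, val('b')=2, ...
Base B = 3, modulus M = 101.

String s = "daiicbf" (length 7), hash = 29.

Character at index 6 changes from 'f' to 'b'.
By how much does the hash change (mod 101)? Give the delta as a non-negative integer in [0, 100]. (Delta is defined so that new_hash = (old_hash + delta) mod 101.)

Delta formula: (val(new) - val(old)) * B^(n-1-k) mod M
  val('b') - val('f') = 2 - 6 = -4
  B^(n-1-k) = 3^0 mod 101 = 1
  Delta = -4 * 1 mod 101 = 97

Answer: 97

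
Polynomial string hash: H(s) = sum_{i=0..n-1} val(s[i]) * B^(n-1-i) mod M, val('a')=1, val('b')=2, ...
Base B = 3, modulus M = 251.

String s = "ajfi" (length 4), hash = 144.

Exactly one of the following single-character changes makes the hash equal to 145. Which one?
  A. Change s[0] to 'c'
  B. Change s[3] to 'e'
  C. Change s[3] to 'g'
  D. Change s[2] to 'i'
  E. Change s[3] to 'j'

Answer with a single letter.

Option A: s[0]='a'->'c', delta=(3-1)*3^3 mod 251 = 54, hash=144+54 mod 251 = 198
Option B: s[3]='i'->'e', delta=(5-9)*3^0 mod 251 = 247, hash=144+247 mod 251 = 140
Option C: s[3]='i'->'g', delta=(7-9)*3^0 mod 251 = 249, hash=144+249 mod 251 = 142
Option D: s[2]='f'->'i', delta=(9-6)*3^1 mod 251 = 9, hash=144+9 mod 251 = 153
Option E: s[3]='i'->'j', delta=(10-9)*3^0 mod 251 = 1, hash=144+1 mod 251 = 145 <-- target

Answer: E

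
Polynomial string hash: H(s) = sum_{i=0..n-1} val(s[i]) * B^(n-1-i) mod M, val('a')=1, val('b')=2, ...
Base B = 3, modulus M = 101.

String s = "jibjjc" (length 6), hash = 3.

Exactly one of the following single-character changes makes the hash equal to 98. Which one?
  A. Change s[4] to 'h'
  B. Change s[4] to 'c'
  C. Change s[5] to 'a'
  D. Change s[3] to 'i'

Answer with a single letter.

Option A: s[4]='j'->'h', delta=(8-10)*3^1 mod 101 = 95, hash=3+95 mod 101 = 98 <-- target
Option B: s[4]='j'->'c', delta=(3-10)*3^1 mod 101 = 80, hash=3+80 mod 101 = 83
Option C: s[5]='c'->'a', delta=(1-3)*3^0 mod 101 = 99, hash=3+99 mod 101 = 1
Option D: s[3]='j'->'i', delta=(9-10)*3^2 mod 101 = 92, hash=3+92 mod 101 = 95

Answer: A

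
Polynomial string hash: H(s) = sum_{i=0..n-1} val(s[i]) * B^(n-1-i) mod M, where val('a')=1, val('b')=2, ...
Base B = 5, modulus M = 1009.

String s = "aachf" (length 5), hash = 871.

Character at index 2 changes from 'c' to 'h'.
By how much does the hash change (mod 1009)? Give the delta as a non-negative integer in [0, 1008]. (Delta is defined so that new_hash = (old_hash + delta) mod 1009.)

Delta formula: (val(new) - val(old)) * B^(n-1-k) mod M
  val('h') - val('c') = 8 - 3 = 5
  B^(n-1-k) = 5^2 mod 1009 = 25
  Delta = 5 * 25 mod 1009 = 125

Answer: 125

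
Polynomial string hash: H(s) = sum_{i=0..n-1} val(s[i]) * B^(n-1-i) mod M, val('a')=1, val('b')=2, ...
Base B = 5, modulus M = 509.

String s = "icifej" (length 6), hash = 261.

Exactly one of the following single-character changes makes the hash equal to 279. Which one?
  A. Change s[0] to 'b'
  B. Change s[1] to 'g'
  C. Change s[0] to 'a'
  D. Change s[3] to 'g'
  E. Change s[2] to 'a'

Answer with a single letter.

Option A: s[0]='i'->'b', delta=(2-9)*5^5 mod 509 = 12, hash=261+12 mod 509 = 273
Option B: s[1]='c'->'g', delta=(7-3)*5^4 mod 509 = 464, hash=261+464 mod 509 = 216
Option C: s[0]='i'->'a', delta=(1-9)*5^5 mod 509 = 450, hash=261+450 mod 509 = 202
Option D: s[3]='f'->'g', delta=(7-6)*5^2 mod 509 = 25, hash=261+25 mod 509 = 286
Option E: s[2]='i'->'a', delta=(1-9)*5^3 mod 509 = 18, hash=261+18 mod 509 = 279 <-- target

Answer: E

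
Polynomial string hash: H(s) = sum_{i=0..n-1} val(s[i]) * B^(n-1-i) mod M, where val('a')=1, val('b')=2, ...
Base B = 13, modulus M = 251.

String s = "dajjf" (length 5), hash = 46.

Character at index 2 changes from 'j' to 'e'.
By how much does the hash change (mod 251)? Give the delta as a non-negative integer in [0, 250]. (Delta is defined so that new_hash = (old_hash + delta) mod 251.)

Delta formula: (val(new) - val(old)) * B^(n-1-k) mod M
  val('e') - val('j') = 5 - 10 = -5
  B^(n-1-k) = 13^2 mod 251 = 169
  Delta = -5 * 169 mod 251 = 159

Answer: 159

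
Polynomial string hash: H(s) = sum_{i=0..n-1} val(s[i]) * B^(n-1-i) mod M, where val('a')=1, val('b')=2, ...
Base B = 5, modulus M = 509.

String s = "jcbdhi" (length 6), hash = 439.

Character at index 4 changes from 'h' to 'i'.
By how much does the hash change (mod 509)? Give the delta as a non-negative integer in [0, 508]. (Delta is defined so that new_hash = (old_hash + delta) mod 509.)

Delta formula: (val(new) - val(old)) * B^(n-1-k) mod M
  val('i') - val('h') = 9 - 8 = 1
  B^(n-1-k) = 5^1 mod 509 = 5
  Delta = 1 * 5 mod 509 = 5

Answer: 5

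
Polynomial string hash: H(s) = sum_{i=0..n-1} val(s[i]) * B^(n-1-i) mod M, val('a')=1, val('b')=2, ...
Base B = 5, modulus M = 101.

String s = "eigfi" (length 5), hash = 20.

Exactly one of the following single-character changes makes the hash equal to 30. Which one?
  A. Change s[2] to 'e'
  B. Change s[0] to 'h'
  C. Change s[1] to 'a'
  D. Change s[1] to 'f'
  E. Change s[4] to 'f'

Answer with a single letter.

Answer: C

Derivation:
Option A: s[2]='g'->'e', delta=(5-7)*5^2 mod 101 = 51, hash=20+51 mod 101 = 71
Option B: s[0]='e'->'h', delta=(8-5)*5^4 mod 101 = 57, hash=20+57 mod 101 = 77
Option C: s[1]='i'->'a', delta=(1-9)*5^3 mod 101 = 10, hash=20+10 mod 101 = 30 <-- target
Option D: s[1]='i'->'f', delta=(6-9)*5^3 mod 101 = 29, hash=20+29 mod 101 = 49
Option E: s[4]='i'->'f', delta=(6-9)*5^0 mod 101 = 98, hash=20+98 mod 101 = 17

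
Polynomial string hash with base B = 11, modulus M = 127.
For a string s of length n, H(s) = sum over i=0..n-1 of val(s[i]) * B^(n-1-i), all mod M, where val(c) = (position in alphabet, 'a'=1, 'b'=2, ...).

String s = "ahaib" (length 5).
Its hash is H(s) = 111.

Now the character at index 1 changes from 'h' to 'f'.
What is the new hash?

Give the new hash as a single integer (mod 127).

val('h') = 8, val('f') = 6
Position k = 1, exponent = n-1-k = 3
B^3 mod M = 11^3 mod 127 = 61
Delta = (6 - 8) * 61 mod 127 = 5
New hash = (111 + 5) mod 127 = 116

Answer: 116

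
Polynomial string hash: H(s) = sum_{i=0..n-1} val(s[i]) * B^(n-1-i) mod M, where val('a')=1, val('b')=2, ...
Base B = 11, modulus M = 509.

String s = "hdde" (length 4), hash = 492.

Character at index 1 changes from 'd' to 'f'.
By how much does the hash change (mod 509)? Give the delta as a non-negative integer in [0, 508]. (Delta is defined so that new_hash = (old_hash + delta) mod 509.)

Delta formula: (val(new) - val(old)) * B^(n-1-k) mod M
  val('f') - val('d') = 6 - 4 = 2
  B^(n-1-k) = 11^2 mod 509 = 121
  Delta = 2 * 121 mod 509 = 242

Answer: 242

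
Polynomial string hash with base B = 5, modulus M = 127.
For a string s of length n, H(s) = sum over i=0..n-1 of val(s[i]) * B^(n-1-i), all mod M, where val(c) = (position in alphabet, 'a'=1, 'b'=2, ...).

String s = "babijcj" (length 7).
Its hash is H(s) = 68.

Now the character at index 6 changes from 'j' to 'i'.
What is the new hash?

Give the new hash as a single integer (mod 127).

Answer: 67

Derivation:
val('j') = 10, val('i') = 9
Position k = 6, exponent = n-1-k = 0
B^0 mod M = 5^0 mod 127 = 1
Delta = (9 - 10) * 1 mod 127 = 126
New hash = (68 + 126) mod 127 = 67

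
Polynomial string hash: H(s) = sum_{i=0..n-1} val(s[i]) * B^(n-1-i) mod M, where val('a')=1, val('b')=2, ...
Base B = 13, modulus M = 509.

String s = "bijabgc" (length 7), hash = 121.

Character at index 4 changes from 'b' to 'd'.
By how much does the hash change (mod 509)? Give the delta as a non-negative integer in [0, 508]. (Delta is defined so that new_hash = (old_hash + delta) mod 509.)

Answer: 338

Derivation:
Delta formula: (val(new) - val(old)) * B^(n-1-k) mod M
  val('d') - val('b') = 4 - 2 = 2
  B^(n-1-k) = 13^2 mod 509 = 169
  Delta = 2 * 169 mod 509 = 338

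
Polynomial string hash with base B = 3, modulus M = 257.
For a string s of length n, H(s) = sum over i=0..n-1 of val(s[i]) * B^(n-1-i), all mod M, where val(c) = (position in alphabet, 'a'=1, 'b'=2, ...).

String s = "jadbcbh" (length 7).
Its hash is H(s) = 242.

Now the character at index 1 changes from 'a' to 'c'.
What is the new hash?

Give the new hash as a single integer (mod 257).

val('a') = 1, val('c') = 3
Position k = 1, exponent = n-1-k = 5
B^5 mod M = 3^5 mod 257 = 243
Delta = (3 - 1) * 243 mod 257 = 229
New hash = (242 + 229) mod 257 = 214

Answer: 214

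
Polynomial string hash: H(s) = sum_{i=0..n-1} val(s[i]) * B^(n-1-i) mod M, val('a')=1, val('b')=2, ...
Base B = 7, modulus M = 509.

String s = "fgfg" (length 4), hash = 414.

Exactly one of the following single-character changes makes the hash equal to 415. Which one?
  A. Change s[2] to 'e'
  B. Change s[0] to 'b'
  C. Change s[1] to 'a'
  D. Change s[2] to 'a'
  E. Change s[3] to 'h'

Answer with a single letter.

Option A: s[2]='f'->'e', delta=(5-6)*7^1 mod 509 = 502, hash=414+502 mod 509 = 407
Option B: s[0]='f'->'b', delta=(2-6)*7^3 mod 509 = 155, hash=414+155 mod 509 = 60
Option C: s[1]='g'->'a', delta=(1-7)*7^2 mod 509 = 215, hash=414+215 mod 509 = 120
Option D: s[2]='f'->'a', delta=(1-6)*7^1 mod 509 = 474, hash=414+474 mod 509 = 379
Option E: s[3]='g'->'h', delta=(8-7)*7^0 mod 509 = 1, hash=414+1 mod 509 = 415 <-- target

Answer: E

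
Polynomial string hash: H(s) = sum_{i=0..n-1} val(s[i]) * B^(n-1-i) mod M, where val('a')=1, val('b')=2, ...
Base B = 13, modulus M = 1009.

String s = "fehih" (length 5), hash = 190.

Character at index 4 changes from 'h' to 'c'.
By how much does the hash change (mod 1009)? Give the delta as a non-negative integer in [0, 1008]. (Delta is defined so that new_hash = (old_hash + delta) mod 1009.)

Answer: 1004

Derivation:
Delta formula: (val(new) - val(old)) * B^(n-1-k) mod M
  val('c') - val('h') = 3 - 8 = -5
  B^(n-1-k) = 13^0 mod 1009 = 1
  Delta = -5 * 1 mod 1009 = 1004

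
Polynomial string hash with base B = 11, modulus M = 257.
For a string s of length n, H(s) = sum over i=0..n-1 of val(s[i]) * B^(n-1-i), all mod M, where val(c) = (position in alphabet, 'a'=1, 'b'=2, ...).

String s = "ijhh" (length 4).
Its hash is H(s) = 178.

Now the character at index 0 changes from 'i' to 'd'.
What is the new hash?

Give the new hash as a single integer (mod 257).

Answer: 205

Derivation:
val('i') = 9, val('d') = 4
Position k = 0, exponent = n-1-k = 3
B^3 mod M = 11^3 mod 257 = 46
Delta = (4 - 9) * 46 mod 257 = 27
New hash = (178 + 27) mod 257 = 205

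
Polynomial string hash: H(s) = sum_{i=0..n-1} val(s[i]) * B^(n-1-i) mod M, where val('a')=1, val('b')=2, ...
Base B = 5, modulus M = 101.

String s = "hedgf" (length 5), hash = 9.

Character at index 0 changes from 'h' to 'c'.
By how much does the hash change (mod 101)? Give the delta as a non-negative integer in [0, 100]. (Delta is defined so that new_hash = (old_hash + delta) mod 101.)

Delta formula: (val(new) - val(old)) * B^(n-1-k) mod M
  val('c') - val('h') = 3 - 8 = -5
  B^(n-1-k) = 5^4 mod 101 = 19
  Delta = -5 * 19 mod 101 = 6

Answer: 6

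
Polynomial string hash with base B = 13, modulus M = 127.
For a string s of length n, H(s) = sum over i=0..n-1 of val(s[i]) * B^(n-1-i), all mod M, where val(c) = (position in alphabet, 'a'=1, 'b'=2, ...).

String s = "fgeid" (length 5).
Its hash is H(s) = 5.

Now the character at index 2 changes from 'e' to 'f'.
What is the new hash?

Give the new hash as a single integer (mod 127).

Answer: 47

Derivation:
val('e') = 5, val('f') = 6
Position k = 2, exponent = n-1-k = 2
B^2 mod M = 13^2 mod 127 = 42
Delta = (6 - 5) * 42 mod 127 = 42
New hash = (5 + 42) mod 127 = 47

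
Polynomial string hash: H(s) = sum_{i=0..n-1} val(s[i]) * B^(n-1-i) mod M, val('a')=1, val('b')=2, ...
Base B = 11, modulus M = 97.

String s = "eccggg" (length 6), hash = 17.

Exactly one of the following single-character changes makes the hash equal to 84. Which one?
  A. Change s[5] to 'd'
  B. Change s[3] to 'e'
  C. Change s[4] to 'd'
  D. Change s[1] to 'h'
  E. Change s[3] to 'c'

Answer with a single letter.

Option A: s[5]='g'->'d', delta=(4-7)*11^0 mod 97 = 94, hash=17+94 mod 97 = 14
Option B: s[3]='g'->'e', delta=(5-7)*11^2 mod 97 = 49, hash=17+49 mod 97 = 66
Option C: s[4]='g'->'d', delta=(4-7)*11^1 mod 97 = 64, hash=17+64 mod 97 = 81
Option D: s[1]='c'->'h', delta=(8-3)*11^4 mod 97 = 67, hash=17+67 mod 97 = 84 <-- target
Option E: s[3]='g'->'c', delta=(3-7)*11^2 mod 97 = 1, hash=17+1 mod 97 = 18

Answer: D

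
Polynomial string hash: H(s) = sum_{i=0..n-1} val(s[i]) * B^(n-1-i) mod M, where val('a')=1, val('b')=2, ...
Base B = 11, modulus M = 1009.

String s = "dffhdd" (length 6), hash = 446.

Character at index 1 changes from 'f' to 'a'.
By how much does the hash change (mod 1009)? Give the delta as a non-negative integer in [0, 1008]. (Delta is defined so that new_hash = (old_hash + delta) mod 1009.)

Answer: 452

Derivation:
Delta formula: (val(new) - val(old)) * B^(n-1-k) mod M
  val('a') - val('f') = 1 - 6 = -5
  B^(n-1-k) = 11^4 mod 1009 = 515
  Delta = -5 * 515 mod 1009 = 452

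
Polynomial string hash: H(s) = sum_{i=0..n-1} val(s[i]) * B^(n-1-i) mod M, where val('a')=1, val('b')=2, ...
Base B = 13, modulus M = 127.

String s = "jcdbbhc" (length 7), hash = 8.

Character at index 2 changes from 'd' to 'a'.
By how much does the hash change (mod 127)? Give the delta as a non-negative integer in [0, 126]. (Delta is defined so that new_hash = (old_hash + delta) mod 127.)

Delta formula: (val(new) - val(old)) * B^(n-1-k) mod M
  val('a') - val('d') = 1 - 4 = -3
  B^(n-1-k) = 13^4 mod 127 = 113
  Delta = -3 * 113 mod 127 = 42

Answer: 42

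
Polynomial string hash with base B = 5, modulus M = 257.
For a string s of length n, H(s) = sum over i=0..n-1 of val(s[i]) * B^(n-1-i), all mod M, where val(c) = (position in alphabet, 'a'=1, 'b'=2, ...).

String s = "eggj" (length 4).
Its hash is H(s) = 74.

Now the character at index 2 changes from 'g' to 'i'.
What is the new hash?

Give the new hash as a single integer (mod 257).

val('g') = 7, val('i') = 9
Position k = 2, exponent = n-1-k = 1
B^1 mod M = 5^1 mod 257 = 5
Delta = (9 - 7) * 5 mod 257 = 10
New hash = (74 + 10) mod 257 = 84

Answer: 84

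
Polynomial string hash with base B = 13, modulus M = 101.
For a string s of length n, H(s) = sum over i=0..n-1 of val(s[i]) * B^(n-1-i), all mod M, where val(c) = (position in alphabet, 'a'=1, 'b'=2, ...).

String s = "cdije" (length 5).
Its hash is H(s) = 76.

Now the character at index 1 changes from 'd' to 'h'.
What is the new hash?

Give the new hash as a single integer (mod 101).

val('d') = 4, val('h') = 8
Position k = 1, exponent = n-1-k = 3
B^3 mod M = 13^3 mod 101 = 76
Delta = (8 - 4) * 76 mod 101 = 1
New hash = (76 + 1) mod 101 = 77

Answer: 77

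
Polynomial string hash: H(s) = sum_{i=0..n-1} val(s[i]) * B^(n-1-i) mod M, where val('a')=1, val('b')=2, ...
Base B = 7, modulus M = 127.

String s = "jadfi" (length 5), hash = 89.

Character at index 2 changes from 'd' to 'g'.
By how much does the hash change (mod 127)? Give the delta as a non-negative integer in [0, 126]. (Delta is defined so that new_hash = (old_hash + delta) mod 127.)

Delta formula: (val(new) - val(old)) * B^(n-1-k) mod M
  val('g') - val('d') = 7 - 4 = 3
  B^(n-1-k) = 7^2 mod 127 = 49
  Delta = 3 * 49 mod 127 = 20

Answer: 20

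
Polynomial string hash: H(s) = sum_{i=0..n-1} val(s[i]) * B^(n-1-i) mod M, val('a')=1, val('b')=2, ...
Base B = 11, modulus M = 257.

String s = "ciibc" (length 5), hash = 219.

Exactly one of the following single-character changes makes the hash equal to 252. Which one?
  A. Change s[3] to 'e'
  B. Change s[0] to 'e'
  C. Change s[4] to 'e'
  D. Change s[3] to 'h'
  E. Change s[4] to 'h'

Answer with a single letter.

Answer: A

Derivation:
Option A: s[3]='b'->'e', delta=(5-2)*11^1 mod 257 = 33, hash=219+33 mod 257 = 252 <-- target
Option B: s[0]='c'->'e', delta=(5-3)*11^4 mod 257 = 241, hash=219+241 mod 257 = 203
Option C: s[4]='c'->'e', delta=(5-3)*11^0 mod 257 = 2, hash=219+2 mod 257 = 221
Option D: s[3]='b'->'h', delta=(8-2)*11^1 mod 257 = 66, hash=219+66 mod 257 = 28
Option E: s[4]='c'->'h', delta=(8-3)*11^0 mod 257 = 5, hash=219+5 mod 257 = 224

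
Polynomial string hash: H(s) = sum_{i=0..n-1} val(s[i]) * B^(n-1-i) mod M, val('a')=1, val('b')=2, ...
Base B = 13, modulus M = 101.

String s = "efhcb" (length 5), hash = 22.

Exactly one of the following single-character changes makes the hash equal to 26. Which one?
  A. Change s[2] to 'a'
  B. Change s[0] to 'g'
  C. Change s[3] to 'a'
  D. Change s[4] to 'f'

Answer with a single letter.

Option A: s[2]='h'->'a', delta=(1-8)*13^2 mod 101 = 29, hash=22+29 mod 101 = 51
Option B: s[0]='e'->'g', delta=(7-5)*13^4 mod 101 = 57, hash=22+57 mod 101 = 79
Option C: s[3]='c'->'a', delta=(1-3)*13^1 mod 101 = 75, hash=22+75 mod 101 = 97
Option D: s[4]='b'->'f', delta=(6-2)*13^0 mod 101 = 4, hash=22+4 mod 101 = 26 <-- target

Answer: D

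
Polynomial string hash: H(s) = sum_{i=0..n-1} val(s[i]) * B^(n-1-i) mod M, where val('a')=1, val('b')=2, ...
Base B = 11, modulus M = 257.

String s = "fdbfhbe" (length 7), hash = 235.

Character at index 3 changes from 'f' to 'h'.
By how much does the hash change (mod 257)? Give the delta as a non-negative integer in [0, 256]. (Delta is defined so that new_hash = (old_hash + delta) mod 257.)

Answer: 92

Derivation:
Delta formula: (val(new) - val(old)) * B^(n-1-k) mod M
  val('h') - val('f') = 8 - 6 = 2
  B^(n-1-k) = 11^3 mod 257 = 46
  Delta = 2 * 46 mod 257 = 92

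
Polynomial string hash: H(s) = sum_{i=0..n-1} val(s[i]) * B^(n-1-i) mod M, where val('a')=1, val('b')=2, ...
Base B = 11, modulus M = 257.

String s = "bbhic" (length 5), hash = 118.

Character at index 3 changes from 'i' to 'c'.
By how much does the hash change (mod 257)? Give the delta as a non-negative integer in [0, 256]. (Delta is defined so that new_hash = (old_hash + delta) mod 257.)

Delta formula: (val(new) - val(old)) * B^(n-1-k) mod M
  val('c') - val('i') = 3 - 9 = -6
  B^(n-1-k) = 11^1 mod 257 = 11
  Delta = -6 * 11 mod 257 = 191

Answer: 191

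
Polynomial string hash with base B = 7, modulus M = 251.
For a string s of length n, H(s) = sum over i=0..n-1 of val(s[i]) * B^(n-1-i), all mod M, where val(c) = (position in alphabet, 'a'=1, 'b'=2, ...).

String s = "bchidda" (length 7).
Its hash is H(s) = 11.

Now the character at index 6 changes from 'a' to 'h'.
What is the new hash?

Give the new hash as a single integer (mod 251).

val('a') = 1, val('h') = 8
Position k = 6, exponent = n-1-k = 0
B^0 mod M = 7^0 mod 251 = 1
Delta = (8 - 1) * 1 mod 251 = 7
New hash = (11 + 7) mod 251 = 18

Answer: 18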